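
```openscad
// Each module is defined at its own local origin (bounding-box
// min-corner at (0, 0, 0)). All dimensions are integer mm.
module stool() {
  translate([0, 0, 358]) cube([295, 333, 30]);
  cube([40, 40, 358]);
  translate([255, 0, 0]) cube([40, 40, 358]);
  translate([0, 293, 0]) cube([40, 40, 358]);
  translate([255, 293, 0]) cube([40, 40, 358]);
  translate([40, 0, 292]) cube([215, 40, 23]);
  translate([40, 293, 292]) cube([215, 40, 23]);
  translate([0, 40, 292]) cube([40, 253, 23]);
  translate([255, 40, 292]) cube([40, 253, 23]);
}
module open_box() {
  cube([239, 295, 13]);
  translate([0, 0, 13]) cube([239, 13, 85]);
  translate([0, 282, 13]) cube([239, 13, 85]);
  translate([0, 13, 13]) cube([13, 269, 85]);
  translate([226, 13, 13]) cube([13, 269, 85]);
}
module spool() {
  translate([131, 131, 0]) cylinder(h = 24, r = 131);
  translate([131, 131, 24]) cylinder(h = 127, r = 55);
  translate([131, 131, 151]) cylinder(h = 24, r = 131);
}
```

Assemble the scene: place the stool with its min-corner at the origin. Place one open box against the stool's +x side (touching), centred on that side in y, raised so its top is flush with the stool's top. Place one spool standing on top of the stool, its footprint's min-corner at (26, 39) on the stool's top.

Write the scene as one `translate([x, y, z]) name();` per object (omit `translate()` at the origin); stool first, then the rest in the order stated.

stool();
translate([295, 19, 290]) open_box();
translate([26, 39, 388]) spool();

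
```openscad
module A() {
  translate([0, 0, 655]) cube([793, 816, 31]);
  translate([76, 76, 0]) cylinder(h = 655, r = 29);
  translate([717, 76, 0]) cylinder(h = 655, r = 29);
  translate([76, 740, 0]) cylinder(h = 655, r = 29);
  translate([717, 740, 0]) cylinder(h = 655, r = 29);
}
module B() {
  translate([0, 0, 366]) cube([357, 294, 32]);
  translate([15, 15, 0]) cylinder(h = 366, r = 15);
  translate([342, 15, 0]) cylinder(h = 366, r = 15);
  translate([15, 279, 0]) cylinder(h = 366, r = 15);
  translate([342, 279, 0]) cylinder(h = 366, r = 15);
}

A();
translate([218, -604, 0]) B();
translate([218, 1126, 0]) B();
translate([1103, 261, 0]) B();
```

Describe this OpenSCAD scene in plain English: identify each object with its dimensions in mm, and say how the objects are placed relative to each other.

A is a table: top 793 mm (x) × 816 mm (y), 31 mm thick, upper face at z = 686 mm, on four round legs of 58 mm diameter, each leg's bounding box inset 47 mm from the nearest pair of top edges, running from z = 0 to the bottom of the top.

B is a four-legged stool. The seat is a 357×294×32 mm slab whose top surface is at z = 398 mm; four round legs, each 30 mm in diameter, run from the floor (z = 0) to the underside of the seat, each leg's axis is inset half a diameter from the nearest pair of seat edges (so the leg's bounding box is flush with the corner).

Three stools sit around the table at the −y, +y, +x sides.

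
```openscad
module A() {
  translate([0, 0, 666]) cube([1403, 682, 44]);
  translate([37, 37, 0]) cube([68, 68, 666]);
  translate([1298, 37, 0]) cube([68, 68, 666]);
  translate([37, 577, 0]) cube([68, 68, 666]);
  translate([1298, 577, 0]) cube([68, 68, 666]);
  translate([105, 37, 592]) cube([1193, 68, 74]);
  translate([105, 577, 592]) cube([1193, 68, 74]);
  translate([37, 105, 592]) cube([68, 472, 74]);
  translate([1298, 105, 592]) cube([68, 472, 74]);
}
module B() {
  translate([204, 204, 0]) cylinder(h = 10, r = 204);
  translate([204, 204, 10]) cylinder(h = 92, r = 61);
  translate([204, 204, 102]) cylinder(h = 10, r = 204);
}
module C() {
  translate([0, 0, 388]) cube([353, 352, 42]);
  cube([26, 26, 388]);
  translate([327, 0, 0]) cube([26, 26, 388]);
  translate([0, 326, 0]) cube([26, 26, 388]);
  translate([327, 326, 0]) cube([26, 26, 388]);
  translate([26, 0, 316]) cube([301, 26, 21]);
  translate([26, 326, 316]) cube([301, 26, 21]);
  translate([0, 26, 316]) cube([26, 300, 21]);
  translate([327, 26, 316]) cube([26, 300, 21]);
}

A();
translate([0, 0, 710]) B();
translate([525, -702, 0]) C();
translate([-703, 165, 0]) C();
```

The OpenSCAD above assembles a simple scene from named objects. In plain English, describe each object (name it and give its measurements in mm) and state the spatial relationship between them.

A is a rectangular dining table. The top is 1403×682×44 mm with its upper surface at z = 710 mm. It stands on four 68×68 mm square legs, each inset 37 mm from the nearest pair of top edges, running from the floor to the underside of the top. Four apron rails, 68 mm thick and 74 mm tall, run between adjacent legs with their top edges flush with the underside of the top and their outer faces flush with the legs' outer faces.

B is a spool: two coaxial disc flanges of radius 204 mm and thickness 10 mm, joined by a core cylinder of radius 61 mm and height 92 mm. The lower flange rests on z = 0 and the three cylinders share a vertical axis.

C is a four-legged stool. The seat is 353×352 mm, 42 mm thick, top at z = 430 mm. It stands on four square legs, each 26×26 mm in cross-section, from z = 0 to the seat underside, each flush with a corner of the seat. Four stretchers, 26 mm wide and 21 mm tall, connect adjacent legs with their undersides at z = 316 mm, each running between the inner faces of the legs it joins and aligned with the legs' outer faces on the other axis.

The spool is on top of the table. Two stools sit around the table at the −y, −x sides.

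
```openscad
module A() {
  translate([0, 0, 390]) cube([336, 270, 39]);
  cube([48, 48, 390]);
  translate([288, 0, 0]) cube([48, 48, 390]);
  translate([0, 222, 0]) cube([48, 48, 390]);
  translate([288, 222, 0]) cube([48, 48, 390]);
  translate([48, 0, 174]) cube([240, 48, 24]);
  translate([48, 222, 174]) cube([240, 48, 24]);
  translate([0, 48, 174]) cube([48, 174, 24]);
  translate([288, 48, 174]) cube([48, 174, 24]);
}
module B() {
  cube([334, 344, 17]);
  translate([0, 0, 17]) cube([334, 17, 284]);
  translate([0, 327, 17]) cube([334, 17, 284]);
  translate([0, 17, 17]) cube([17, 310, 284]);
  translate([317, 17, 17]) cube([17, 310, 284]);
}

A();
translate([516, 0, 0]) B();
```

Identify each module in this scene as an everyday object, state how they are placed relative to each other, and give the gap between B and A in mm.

The open box's nearest face is 180 mm from the stool's +x face.

A is a stool. B is an open box. The open box is on the floor beside the stool on its +x side. The gap between the open box and the stool is 180 mm.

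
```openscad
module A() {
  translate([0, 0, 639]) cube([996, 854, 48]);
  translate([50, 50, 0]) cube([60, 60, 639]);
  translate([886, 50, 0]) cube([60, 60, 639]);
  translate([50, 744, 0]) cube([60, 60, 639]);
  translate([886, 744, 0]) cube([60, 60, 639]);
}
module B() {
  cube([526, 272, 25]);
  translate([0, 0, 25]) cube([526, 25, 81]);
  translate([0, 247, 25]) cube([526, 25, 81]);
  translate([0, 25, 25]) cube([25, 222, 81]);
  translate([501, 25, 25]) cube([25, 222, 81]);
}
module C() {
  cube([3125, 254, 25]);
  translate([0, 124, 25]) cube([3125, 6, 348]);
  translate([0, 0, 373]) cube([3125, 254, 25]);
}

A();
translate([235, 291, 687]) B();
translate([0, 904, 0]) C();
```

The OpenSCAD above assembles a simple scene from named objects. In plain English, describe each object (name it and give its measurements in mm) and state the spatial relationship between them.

A is a rectangular dining table. The top is 996×854×48 mm with its upper surface at z = 687 mm. It stands on four 60×60 mm square legs, each inset 50 mm from the nearest pair of top edges, running from the floor to the underside of the top.

B is an open storage box with external size 526×272×106 mm and wall thickness 25 mm (the base is also 25 mm thick). The base covers the whole footprint; the four walls stand on the base, with the y-facing walls full-width and the x-facing walls fitting between their inner faces.

C is an I-beam lying along x, 3125 mm long. Overall section height 398 mm. Two flanges 254 mm wide (y) and 25 mm thick, one on the floor and one at the top; a web 6 mm thick runs between them, centred on the flange width.

The open box is on top of the table, centred. The I-beam is on the floor beside the table on its +y side.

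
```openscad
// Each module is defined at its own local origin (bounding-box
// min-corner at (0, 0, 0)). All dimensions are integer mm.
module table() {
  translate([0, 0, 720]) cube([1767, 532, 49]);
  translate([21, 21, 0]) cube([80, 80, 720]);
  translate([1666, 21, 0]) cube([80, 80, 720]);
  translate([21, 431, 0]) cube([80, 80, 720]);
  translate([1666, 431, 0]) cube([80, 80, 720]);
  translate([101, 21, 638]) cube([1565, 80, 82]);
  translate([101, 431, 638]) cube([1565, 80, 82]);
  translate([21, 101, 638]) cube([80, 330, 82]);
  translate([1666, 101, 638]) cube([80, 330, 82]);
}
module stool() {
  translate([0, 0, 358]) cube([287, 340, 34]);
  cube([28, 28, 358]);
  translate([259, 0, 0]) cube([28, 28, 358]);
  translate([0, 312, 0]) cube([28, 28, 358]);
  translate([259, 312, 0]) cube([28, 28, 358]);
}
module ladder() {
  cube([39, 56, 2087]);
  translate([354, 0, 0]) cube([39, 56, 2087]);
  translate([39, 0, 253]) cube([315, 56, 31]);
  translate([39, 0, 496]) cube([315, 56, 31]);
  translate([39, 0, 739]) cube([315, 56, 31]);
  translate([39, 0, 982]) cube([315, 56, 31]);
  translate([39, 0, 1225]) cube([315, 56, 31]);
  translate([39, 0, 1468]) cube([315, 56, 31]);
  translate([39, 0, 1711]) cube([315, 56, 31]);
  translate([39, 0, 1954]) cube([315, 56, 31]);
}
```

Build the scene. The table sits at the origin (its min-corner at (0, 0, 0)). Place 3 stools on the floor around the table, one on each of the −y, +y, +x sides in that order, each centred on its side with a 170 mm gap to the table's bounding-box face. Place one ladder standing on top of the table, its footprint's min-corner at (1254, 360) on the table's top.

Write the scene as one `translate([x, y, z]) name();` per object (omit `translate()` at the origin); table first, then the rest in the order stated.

table();
translate([740, -510, 0]) stool();
translate([740, 702, 0]) stool();
translate([1937, 96, 0]) stool();
translate([1254, 360, 769]) ladder();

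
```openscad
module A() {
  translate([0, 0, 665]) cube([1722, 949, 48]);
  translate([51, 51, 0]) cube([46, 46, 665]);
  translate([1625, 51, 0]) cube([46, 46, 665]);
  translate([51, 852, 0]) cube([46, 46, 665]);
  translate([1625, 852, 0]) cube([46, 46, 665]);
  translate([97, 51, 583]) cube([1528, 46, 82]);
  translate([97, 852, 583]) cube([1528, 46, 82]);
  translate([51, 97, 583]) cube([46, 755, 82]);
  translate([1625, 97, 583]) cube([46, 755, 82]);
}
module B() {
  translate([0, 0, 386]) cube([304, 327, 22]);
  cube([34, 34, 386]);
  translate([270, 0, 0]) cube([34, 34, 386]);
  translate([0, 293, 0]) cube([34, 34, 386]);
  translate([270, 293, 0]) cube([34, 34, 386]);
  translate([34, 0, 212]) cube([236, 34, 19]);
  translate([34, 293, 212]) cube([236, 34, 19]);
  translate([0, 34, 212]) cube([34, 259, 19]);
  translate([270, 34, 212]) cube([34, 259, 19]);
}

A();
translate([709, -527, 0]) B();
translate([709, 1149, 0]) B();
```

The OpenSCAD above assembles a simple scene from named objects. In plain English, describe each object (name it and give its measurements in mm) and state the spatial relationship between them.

A is a table: top 1722 mm (x) × 949 mm (y), 48 mm thick, upper face at z = 713 mm, on four 46×46 mm square legs, each inset 51 mm from the nearest pair of top edges, running from z = 0 to the bottom of the top. Four apron rails, 46 mm thick and 82 mm tall, run between adjacent legs with their top edges flush with the underside of the top and their outer faces flush with the legs' outer faces.

B is a four-legged stool. The seat is a 304×327×22 mm slab whose top surface is at z = 408 mm; four square legs, each 34×34 mm in cross-section, run from the floor (z = 0) to the underside of the seat, each flush with a corner of the seat. Four stretchers, 34 mm wide and 19 mm tall, connect adjacent legs with their undersides at z = 212 mm, each running between the inner faces of the legs it joins and aligned with the legs' outer faces on the other axis.

Two stools sit around the table at the −y, +y sides.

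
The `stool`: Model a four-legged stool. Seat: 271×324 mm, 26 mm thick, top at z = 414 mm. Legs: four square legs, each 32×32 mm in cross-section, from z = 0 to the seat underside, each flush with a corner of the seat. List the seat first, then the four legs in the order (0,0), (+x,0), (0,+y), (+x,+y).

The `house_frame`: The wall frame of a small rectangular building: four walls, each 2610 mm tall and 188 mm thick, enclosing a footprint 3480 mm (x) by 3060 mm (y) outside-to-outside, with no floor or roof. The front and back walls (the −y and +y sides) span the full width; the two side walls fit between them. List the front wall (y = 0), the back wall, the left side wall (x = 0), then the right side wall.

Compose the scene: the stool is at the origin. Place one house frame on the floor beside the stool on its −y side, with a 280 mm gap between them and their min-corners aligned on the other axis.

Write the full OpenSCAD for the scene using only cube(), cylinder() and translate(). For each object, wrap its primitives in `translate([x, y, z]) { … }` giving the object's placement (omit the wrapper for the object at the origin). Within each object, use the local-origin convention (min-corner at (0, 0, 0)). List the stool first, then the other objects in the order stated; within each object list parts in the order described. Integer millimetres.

translate([0, 0, 388]) cube([271, 324, 26]);
cube([32, 32, 388]);
translate([239, 0, 0]) cube([32, 32, 388]);
translate([0, 292, 0]) cube([32, 32, 388]);
translate([239, 292, 0]) cube([32, 32, 388]);
translate([0, -3340, 0]) {
  cube([3480, 188, 2610]);
  translate([0, 2872, 0]) cube([3480, 188, 2610]);
  translate([0, 188, 0]) cube([188, 2684, 2610]);
  translate([3292, 188, 0]) cube([188, 2684, 2610]);
}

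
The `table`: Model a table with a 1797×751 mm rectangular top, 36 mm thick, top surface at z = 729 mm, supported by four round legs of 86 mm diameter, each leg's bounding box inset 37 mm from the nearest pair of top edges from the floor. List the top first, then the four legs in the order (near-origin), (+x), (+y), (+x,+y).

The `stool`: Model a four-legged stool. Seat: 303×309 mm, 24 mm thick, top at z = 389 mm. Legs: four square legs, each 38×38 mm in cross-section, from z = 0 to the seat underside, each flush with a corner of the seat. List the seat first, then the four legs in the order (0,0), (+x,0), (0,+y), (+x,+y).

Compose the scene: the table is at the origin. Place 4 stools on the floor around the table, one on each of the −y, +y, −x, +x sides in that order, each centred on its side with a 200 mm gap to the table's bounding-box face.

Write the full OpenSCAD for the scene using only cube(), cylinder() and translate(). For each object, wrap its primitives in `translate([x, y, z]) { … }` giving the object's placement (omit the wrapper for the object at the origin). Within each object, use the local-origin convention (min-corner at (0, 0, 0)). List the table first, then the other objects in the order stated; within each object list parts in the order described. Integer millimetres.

translate([0, 0, 693]) cube([1797, 751, 36]);
translate([80, 80, 0]) cylinder(h = 693, r = 43);
translate([1717, 80, 0]) cylinder(h = 693, r = 43);
translate([80, 671, 0]) cylinder(h = 693, r = 43);
translate([1717, 671, 0]) cylinder(h = 693, r = 43);
translate([747, -509, 0]) {
  translate([0, 0, 365]) cube([303, 309, 24]);
  cube([38, 38, 365]);
  translate([265, 0, 0]) cube([38, 38, 365]);
  translate([0, 271, 0]) cube([38, 38, 365]);
  translate([265, 271, 0]) cube([38, 38, 365]);
}
translate([747, 951, 0]) {
  translate([0, 0, 365]) cube([303, 309, 24]);
  cube([38, 38, 365]);
  translate([265, 0, 0]) cube([38, 38, 365]);
  translate([0, 271, 0]) cube([38, 38, 365]);
  translate([265, 271, 0]) cube([38, 38, 365]);
}
translate([-503, 221, 0]) {
  translate([0, 0, 365]) cube([303, 309, 24]);
  cube([38, 38, 365]);
  translate([265, 0, 0]) cube([38, 38, 365]);
  translate([0, 271, 0]) cube([38, 38, 365]);
  translate([265, 271, 0]) cube([38, 38, 365]);
}
translate([1997, 221, 0]) {
  translate([0, 0, 365]) cube([303, 309, 24]);
  cube([38, 38, 365]);
  translate([265, 0, 0]) cube([38, 38, 365]);
  translate([0, 271, 0]) cube([38, 38, 365]);
  translate([265, 271, 0]) cube([38, 38, 365]);
}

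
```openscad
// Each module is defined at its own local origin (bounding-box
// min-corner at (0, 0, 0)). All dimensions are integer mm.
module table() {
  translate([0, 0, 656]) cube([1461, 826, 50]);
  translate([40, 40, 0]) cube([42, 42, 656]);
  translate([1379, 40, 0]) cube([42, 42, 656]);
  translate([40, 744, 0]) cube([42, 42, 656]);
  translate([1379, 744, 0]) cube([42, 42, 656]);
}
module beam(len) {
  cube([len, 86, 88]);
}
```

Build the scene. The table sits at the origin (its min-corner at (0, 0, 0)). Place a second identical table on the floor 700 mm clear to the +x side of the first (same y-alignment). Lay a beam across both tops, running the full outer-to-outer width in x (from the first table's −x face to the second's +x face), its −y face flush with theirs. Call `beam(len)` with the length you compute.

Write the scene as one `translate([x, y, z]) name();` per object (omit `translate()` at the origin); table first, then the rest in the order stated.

table();
translate([2161, 0, 0]) table();
translate([0, 0, 706]) beam(3622);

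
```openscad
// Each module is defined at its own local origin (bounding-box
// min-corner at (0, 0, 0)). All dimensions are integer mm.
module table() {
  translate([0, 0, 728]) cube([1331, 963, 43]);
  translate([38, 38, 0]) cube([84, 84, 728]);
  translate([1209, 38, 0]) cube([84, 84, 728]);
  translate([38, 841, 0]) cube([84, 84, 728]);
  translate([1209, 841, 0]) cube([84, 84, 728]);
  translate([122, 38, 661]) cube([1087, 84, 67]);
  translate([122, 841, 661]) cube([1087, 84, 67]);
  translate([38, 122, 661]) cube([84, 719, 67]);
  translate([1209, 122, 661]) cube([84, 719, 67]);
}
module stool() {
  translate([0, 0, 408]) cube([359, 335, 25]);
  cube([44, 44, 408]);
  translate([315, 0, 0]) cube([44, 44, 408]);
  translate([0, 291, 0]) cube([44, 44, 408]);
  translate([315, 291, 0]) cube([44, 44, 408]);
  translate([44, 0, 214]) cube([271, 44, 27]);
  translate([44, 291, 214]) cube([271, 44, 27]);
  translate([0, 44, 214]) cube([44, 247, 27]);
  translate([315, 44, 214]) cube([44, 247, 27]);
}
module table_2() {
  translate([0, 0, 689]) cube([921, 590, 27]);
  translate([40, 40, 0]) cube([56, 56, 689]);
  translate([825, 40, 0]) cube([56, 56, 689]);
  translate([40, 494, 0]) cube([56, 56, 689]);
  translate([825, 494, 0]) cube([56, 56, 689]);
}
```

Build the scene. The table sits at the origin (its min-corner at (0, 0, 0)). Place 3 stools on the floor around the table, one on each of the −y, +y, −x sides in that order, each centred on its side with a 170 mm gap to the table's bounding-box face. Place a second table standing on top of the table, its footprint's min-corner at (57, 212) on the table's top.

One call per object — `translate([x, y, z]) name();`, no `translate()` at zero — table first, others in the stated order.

table();
translate([486, -505, 0]) stool();
translate([486, 1133, 0]) stool();
translate([-529, 314, 0]) stool();
translate([57, 212, 771]) table_2();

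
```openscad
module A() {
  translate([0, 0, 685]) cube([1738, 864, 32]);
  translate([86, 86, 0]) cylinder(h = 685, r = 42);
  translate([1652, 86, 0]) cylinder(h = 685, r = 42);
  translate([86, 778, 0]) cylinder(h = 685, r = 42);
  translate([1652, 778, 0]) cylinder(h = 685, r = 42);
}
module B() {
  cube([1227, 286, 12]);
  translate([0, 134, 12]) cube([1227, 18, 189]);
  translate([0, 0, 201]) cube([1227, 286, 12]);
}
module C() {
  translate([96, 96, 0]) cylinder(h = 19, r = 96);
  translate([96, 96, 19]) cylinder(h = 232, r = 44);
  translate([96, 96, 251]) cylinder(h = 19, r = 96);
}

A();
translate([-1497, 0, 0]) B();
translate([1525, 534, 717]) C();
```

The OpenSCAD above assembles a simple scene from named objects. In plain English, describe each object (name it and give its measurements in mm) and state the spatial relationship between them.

A is a table: top 1738 mm (x) × 864 mm (y), 32 mm thick, upper face at z = 717 mm, on four round legs of 84 mm diameter, each leg's bounding box inset 44 mm from the nearest pair of top edges, running from z = 0 to the bottom of the top.

B is an I-beam lying along x, 1227 mm long. Overall section height 213 mm. Two flanges 286 mm wide (y) and 12 mm thick, one on the floor and one at the top; a web 18 mm thick runs between them, centred on the flange width.

C is a spool: two coaxial disc flanges of radius 96 mm and thickness 19 mm, joined by a core cylinder of radius 44 mm and height 232 mm. The lower flange rests on z = 0 and the three cylinders share a vertical axis.

The I-beam is on the floor beside the table on its −x side. The spool is on top of the table.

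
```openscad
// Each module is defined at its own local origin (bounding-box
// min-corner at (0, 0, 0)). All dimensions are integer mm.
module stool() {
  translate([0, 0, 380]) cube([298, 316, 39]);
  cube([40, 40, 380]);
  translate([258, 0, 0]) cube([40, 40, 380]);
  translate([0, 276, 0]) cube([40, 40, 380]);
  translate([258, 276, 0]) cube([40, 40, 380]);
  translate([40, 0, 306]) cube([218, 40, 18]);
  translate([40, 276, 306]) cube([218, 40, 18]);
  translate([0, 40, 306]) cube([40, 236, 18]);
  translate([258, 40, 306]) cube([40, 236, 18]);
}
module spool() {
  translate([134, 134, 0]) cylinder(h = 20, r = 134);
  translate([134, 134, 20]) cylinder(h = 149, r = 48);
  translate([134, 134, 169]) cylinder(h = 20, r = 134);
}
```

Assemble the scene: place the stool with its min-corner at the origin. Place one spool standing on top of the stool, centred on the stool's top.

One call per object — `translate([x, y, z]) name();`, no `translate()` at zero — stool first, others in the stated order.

stool();
translate([15, 24, 419]) spool();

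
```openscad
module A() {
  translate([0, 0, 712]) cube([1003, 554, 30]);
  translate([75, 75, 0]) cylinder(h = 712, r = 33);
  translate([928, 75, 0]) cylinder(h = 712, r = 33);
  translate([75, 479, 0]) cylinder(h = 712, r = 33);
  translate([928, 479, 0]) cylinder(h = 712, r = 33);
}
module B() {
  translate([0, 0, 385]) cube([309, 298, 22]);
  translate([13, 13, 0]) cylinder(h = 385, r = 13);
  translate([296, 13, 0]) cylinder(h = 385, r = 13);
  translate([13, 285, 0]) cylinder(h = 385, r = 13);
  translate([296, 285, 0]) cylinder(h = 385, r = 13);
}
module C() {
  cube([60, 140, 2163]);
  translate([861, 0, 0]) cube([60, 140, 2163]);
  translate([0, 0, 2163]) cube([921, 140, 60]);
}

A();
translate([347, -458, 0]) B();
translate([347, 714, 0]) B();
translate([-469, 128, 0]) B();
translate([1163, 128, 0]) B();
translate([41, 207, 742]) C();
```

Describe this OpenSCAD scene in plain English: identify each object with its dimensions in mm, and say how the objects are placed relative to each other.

A is a table with a 1003×554 mm rectangular top, 30 mm thick, top surface at z = 742 mm, supported by four round legs of 66 mm diameter, each leg's bounding box inset 42 mm from the nearest pair of top edges, running from the floor.

B is a four-legged stool. The seat is 309×298 mm, 22 mm thick, top at z = 407 mm. It stands on four round legs, each 26 mm in diameter, from z = 0 to the seat underside, each leg's axis is inset half a diameter from the nearest pair of seat edges (so the leg's bounding box is flush with the corner).

C is a rectangular door frame: two vertical jambs of 60×140 mm section, 2163 mm tall, with a clear opening 801 mm wide between their inner faces. A header 60 mm tall and 140 mm deep lies on top of the jambs and spans the full outside width.

Four stools sit around the table at the −y, +y, −x, +x sides. The door frame is on top of the table, centred.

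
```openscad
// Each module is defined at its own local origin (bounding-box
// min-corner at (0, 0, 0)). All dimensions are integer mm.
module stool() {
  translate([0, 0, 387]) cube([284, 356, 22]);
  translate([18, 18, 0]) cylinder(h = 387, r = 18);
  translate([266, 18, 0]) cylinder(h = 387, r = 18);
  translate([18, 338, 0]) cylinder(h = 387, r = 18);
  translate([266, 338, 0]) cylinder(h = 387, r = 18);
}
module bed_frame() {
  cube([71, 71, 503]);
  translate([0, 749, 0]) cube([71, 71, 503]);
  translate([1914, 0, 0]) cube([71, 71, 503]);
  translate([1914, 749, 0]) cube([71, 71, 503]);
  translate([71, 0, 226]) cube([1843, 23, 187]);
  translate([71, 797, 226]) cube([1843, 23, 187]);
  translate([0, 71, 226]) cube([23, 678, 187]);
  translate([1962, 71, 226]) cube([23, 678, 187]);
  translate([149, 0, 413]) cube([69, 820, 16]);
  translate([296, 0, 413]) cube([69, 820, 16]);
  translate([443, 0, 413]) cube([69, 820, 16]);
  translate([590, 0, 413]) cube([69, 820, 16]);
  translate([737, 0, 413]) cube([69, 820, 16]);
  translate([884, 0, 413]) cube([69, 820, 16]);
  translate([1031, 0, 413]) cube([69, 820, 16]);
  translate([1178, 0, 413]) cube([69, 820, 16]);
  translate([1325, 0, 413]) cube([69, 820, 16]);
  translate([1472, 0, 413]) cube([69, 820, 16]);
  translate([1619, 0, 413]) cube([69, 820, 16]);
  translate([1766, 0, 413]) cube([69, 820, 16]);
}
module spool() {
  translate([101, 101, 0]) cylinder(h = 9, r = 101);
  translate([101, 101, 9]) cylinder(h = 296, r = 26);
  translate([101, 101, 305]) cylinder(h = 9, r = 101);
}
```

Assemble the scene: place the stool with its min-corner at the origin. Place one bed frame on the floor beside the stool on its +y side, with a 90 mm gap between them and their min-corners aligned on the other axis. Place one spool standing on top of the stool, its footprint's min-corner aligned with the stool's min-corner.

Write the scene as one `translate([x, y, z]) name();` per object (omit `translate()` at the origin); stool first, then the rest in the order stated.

stool();
translate([0, 446, 0]) bed_frame();
translate([0, 0, 409]) spool();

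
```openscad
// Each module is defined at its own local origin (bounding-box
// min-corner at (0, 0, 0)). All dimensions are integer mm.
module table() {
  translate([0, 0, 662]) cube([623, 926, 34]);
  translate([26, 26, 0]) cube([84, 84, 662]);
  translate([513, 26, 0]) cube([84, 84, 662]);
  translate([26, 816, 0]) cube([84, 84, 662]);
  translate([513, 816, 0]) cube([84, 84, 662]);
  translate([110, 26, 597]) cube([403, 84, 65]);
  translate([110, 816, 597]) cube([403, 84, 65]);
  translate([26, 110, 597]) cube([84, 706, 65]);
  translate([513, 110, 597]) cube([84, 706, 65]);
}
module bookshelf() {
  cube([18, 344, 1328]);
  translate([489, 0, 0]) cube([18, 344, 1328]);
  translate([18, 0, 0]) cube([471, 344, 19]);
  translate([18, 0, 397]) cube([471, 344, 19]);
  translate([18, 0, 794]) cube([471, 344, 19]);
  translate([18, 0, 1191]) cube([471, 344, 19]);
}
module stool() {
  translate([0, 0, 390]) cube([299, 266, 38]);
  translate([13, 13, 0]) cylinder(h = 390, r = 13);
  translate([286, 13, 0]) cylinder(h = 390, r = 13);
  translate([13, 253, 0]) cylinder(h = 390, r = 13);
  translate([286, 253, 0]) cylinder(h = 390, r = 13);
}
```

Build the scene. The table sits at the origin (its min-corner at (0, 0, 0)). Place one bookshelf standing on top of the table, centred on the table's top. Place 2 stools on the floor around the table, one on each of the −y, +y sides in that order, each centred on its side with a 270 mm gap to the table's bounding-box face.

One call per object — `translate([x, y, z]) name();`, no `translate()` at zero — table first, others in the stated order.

table();
translate([58, 291, 696]) bookshelf();
translate([162, -536, 0]) stool();
translate([162, 1196, 0]) stool();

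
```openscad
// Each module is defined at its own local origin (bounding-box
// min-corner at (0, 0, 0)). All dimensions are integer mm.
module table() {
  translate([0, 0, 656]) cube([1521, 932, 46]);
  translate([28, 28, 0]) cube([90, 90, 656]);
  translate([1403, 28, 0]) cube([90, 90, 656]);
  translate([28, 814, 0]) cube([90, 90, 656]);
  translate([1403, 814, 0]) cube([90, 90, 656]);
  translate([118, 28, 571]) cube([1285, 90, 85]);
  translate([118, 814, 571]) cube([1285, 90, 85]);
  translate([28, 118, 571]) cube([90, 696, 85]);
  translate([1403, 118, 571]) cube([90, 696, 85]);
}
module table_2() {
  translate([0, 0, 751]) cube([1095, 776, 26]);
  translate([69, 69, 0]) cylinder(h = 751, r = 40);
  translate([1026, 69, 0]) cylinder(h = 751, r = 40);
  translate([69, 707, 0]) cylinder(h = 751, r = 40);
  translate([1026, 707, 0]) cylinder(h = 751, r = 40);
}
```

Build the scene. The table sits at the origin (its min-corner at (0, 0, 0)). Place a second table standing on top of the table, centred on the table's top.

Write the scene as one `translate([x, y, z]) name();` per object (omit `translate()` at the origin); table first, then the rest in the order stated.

table();
translate([213, 78, 702]) table_2();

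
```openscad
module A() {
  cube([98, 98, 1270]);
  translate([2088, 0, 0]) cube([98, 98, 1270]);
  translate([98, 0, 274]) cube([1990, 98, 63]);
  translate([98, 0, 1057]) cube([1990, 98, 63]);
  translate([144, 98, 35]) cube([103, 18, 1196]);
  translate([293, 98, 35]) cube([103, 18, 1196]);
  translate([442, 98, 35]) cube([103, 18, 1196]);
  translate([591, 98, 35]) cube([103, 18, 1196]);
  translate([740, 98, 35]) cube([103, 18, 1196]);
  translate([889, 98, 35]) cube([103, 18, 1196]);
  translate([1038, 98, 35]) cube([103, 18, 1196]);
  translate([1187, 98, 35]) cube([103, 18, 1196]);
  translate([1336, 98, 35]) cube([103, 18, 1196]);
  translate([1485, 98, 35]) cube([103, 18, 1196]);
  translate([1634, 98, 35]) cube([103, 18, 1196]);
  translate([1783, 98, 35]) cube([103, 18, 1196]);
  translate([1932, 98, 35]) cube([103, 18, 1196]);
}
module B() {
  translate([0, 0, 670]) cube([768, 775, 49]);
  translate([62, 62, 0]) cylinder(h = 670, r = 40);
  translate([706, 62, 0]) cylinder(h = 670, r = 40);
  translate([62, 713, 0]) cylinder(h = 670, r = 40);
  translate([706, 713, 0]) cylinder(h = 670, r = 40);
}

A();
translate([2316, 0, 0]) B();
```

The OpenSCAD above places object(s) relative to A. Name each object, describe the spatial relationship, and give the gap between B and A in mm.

A is a fence section. B is a table. The table is on the floor beside the fence section on its +x side. The gap between the table and the fence section is 130 mm.

The table's nearest face is 130 mm from the fence section's +x face.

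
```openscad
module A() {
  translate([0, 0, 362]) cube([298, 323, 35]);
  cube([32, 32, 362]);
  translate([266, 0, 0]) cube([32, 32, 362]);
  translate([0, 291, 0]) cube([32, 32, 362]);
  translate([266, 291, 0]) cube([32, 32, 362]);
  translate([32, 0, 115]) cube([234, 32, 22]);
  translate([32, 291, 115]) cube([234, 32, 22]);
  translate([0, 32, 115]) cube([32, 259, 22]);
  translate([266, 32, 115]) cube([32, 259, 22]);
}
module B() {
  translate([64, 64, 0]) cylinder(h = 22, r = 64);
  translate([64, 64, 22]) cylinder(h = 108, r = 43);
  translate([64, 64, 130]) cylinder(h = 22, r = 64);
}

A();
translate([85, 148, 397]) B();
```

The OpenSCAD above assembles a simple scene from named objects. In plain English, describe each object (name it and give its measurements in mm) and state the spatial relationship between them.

A is a four-legged stool. The seat is 298×323 mm, 35 mm thick, top at z = 397 mm. It stands on four square legs, each 32×32 mm in cross-section, from z = 0 to the seat underside, each flush with a corner of the seat. Four stretchers, 32 mm wide and 22 mm tall, connect adjacent legs with their undersides at z = 115 mm, each running between the inner faces of the legs it joins and aligned with the legs' outer faces on the other axis.

B is a spool: two coaxial disc flanges of radius 64 mm and thickness 22 mm, joined by a core cylinder of radius 43 mm and height 108 mm. The lower flange rests on z = 0 and the three cylinders share a vertical axis.

The spool is on top of the stool.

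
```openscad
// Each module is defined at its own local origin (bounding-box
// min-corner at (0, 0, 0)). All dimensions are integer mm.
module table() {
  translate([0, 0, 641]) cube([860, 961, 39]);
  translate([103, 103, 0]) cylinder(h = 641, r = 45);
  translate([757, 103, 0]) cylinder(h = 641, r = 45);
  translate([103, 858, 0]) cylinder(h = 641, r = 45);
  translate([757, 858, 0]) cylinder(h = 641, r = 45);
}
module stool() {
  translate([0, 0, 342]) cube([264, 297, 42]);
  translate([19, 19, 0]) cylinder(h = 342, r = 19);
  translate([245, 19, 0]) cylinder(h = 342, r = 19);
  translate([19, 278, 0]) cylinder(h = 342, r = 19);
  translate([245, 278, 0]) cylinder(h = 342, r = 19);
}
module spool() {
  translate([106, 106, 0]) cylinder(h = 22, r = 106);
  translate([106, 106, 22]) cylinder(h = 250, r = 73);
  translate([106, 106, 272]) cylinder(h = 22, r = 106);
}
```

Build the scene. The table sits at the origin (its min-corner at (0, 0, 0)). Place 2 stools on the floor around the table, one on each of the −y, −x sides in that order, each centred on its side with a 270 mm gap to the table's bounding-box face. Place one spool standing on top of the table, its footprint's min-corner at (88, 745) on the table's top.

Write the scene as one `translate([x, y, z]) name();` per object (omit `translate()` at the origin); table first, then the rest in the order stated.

table();
translate([298, -567, 0]) stool();
translate([-534, 332, 0]) stool();
translate([88, 745, 680]) spool();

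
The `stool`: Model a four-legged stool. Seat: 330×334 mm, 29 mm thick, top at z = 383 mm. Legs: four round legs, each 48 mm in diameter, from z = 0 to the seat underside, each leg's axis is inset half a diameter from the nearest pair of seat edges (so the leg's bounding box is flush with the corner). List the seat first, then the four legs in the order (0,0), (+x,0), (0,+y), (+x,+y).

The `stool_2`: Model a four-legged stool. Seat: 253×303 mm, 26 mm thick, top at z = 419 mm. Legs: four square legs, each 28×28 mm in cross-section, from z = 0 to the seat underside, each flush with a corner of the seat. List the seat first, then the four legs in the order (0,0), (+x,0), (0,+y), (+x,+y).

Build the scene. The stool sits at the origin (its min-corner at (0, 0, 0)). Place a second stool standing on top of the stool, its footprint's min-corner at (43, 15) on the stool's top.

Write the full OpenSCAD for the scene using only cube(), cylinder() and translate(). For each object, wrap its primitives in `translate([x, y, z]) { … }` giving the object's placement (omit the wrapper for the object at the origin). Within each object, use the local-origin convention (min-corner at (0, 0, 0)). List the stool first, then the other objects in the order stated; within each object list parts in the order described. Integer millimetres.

translate([0, 0, 354]) cube([330, 334, 29]);
translate([24, 24, 0]) cylinder(h = 354, r = 24);
translate([306, 24, 0]) cylinder(h = 354, r = 24);
translate([24, 310, 0]) cylinder(h = 354, r = 24);
translate([306, 310, 0]) cylinder(h = 354, r = 24);
translate([43, 15, 383]) {
  translate([0, 0, 393]) cube([253, 303, 26]);
  cube([28, 28, 393]);
  translate([225, 0, 0]) cube([28, 28, 393]);
  translate([0, 275, 0]) cube([28, 28, 393]);
  translate([225, 275, 0]) cube([28, 28, 393]);
}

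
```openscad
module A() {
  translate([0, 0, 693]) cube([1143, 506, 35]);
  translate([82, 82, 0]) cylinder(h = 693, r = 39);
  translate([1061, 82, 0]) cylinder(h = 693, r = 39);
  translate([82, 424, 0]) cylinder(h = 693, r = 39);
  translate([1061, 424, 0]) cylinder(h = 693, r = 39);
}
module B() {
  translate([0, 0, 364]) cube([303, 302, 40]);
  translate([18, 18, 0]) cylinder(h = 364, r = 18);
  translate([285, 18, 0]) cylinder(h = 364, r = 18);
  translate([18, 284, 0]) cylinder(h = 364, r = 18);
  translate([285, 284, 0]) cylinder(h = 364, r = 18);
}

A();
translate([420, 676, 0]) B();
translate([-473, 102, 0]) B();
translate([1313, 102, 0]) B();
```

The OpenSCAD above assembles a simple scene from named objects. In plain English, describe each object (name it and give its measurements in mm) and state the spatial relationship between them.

A is a table with a 1143×506 mm rectangular top, 35 mm thick, top surface at z = 728 mm, supported by four round legs of 78 mm diameter, each leg's bounding box inset 43 mm from the nearest pair of top edges, running from the floor.

B is a four-legged stool. The seat is a 303×302×40 mm slab whose top surface is at z = 404 mm; four round legs, each 36 mm in diameter, run from the floor (z = 0) to the underside of the seat, each leg's axis is inset half a diameter from the nearest pair of seat edges (so the leg's bounding box is flush with the corner).

Three stools sit around the table at the +y, −x, +x sides.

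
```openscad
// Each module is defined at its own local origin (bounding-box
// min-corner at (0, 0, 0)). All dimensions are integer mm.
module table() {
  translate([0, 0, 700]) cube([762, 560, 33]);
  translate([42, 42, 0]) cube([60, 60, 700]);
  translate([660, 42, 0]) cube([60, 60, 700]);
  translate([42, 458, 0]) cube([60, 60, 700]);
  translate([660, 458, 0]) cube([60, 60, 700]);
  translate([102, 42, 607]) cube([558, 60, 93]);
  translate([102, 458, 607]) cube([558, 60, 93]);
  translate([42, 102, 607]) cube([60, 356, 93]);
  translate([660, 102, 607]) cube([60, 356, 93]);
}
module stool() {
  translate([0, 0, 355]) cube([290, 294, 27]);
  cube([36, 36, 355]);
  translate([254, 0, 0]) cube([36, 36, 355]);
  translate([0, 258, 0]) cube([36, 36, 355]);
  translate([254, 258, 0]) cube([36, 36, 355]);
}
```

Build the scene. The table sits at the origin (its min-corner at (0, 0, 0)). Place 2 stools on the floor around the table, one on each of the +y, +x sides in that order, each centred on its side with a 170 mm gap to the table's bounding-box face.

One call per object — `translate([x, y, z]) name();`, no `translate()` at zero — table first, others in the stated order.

table();
translate([236, 730, 0]) stool();
translate([932, 133, 0]) stool();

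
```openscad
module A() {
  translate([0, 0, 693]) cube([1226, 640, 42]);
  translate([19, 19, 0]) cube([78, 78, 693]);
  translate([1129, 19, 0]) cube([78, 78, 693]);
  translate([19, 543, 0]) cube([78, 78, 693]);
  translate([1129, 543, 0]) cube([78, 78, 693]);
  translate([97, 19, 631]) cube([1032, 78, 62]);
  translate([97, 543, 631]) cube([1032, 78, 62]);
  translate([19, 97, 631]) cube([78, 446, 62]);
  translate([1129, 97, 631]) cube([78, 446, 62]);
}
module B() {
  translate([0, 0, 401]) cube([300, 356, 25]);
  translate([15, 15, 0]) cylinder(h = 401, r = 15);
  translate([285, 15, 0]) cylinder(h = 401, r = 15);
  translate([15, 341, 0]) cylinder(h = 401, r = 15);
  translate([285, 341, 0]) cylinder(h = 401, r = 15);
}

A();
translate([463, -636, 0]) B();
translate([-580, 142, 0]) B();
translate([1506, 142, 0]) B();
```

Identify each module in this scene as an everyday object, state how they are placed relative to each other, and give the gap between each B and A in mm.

Each stool's nearest face is 280 mm from the table's bounding box.

A is a table. B is a stool. Three stools sit around the table at the −y, −x, +x sides. The gap between each stool and the table is 280 mm.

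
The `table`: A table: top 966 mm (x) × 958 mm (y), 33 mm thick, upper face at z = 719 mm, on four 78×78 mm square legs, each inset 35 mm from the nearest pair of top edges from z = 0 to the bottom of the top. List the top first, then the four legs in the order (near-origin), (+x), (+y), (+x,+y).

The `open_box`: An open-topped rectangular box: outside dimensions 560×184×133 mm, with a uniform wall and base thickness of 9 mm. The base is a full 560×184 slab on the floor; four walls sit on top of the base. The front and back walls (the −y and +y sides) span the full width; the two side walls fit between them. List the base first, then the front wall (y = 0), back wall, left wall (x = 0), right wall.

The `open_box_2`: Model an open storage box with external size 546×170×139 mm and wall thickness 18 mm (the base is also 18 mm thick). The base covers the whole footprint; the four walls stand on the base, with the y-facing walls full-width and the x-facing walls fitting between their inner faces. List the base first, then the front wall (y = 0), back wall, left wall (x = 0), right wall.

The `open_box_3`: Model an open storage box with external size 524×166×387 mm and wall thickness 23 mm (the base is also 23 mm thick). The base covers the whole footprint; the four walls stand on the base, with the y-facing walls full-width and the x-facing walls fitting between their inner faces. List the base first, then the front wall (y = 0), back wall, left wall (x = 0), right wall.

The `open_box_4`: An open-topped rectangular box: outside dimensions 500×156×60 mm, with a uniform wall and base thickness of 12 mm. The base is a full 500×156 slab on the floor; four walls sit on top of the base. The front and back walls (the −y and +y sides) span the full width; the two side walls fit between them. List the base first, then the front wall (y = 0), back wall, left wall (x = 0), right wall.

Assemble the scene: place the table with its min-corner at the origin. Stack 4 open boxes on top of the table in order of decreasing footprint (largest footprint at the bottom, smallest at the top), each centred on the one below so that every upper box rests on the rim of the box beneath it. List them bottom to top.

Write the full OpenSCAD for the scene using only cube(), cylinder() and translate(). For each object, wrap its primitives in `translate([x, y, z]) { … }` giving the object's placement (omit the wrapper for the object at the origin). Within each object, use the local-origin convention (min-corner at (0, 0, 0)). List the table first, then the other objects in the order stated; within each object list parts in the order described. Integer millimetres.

translate([0, 0, 686]) cube([966, 958, 33]);
translate([35, 35, 0]) cube([78, 78, 686]);
translate([853, 35, 0]) cube([78, 78, 686]);
translate([35, 845, 0]) cube([78, 78, 686]);
translate([853, 845, 0]) cube([78, 78, 686]);
translate([203, 387, 719]) {
  cube([560, 184, 9]);
  translate([0, 0, 9]) cube([560, 9, 124]);
  translate([0, 175, 9]) cube([560, 9, 124]);
  translate([0, 9, 9]) cube([9, 166, 124]);
  translate([551, 9, 9]) cube([9, 166, 124]);
}
translate([210, 394, 852]) {
  cube([546, 170, 18]);
  translate([0, 0, 18]) cube([546, 18, 121]);
  translate([0, 152, 18]) cube([546, 18, 121]);
  translate([0, 18, 18]) cube([18, 134, 121]);
  translate([528, 18, 18]) cube([18, 134, 121]);
}
translate([221, 396, 991]) {
  cube([524, 166, 23]);
  translate([0, 0, 23]) cube([524, 23, 364]);
  translate([0, 143, 23]) cube([524, 23, 364]);
  translate([0, 23, 23]) cube([23, 120, 364]);
  translate([501, 23, 23]) cube([23, 120, 364]);
}
translate([233, 401, 1378]) {
  cube([500, 156, 12]);
  translate([0, 0, 12]) cube([500, 12, 48]);
  translate([0, 144, 12]) cube([500, 12, 48]);
  translate([0, 12, 12]) cube([12, 132, 48]);
  translate([488, 12, 12]) cube([12, 132, 48]);
}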